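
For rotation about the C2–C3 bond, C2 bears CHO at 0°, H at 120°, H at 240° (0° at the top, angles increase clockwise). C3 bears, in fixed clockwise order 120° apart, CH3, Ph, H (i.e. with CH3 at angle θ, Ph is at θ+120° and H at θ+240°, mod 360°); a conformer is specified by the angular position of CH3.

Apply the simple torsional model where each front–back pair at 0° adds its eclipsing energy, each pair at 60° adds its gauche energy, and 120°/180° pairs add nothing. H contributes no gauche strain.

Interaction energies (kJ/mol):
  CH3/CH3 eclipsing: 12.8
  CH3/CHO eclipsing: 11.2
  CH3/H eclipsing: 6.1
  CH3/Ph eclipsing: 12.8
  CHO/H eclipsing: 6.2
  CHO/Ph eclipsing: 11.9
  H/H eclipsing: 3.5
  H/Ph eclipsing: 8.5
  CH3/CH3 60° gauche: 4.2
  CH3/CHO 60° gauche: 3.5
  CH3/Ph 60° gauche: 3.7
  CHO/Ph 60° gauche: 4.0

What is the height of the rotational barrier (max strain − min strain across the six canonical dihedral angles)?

19.7 kJ/mol

CH3 at 0° (eclipsed): CHO–CH3 eclipsed, H–Ph eclipsed, H–H eclipsed; 11.2 + 8.5 + 3.5 = 23.2 kJ/mol.
CH3 at 60° (staggered): CHO–CH3 gauche; 3.5 = 3.5 kJ/mol.
CH3 at 120° (eclipsed): CHO–H eclipsed, H–CH3 eclipsed, H–Ph eclipsed; 6.2 + 6.1 + 8.5 = 20.8 kJ/mol.
CH3 at 180° (staggered): CHO–Ph gauche; 4.0 = 4.0 kJ/mol.
CH3 at 240° (eclipsed): CHO–Ph eclipsed, H–H eclipsed, H–CH3 eclipsed; 11.9 + 3.5 + 6.1 = 21.5 kJ/mol.
CH3 at 300° (staggered): CHO–CH3 gauche, CHO–Ph gauche; 3.5 + 4.0 = 7.5 kJ/mol.
Max at 0° (23.2 kJ/mol), min at 60° (3.5 kJ/mol); barrier = 19.7 kJ/mol.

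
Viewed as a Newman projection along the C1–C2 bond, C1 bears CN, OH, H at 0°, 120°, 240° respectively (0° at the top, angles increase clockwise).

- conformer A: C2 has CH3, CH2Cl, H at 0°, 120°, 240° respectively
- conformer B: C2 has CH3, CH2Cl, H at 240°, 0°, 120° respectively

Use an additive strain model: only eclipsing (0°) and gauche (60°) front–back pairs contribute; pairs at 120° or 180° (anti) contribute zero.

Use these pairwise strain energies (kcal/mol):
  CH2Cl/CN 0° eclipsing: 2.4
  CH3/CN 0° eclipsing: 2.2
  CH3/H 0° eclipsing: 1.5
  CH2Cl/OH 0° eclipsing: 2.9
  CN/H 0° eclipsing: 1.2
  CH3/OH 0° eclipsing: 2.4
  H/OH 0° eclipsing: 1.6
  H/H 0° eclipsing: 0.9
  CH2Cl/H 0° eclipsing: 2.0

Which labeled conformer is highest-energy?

A (eclipsed): CN–CH3 eclipsed, OH–CH2Cl eclipsed, H–H eclipsed; 2.2 + 2.9 + 0.9 = 6.0 kcal/mol.
B (eclipsed): CN–CH2Cl eclipsed, OH–H eclipsed, H–CH3 eclipsed; 2.4 + 1.6 + 1.5 = 5.5 kcal/mol.
A has the highest total (6.0 kcal/mol).

A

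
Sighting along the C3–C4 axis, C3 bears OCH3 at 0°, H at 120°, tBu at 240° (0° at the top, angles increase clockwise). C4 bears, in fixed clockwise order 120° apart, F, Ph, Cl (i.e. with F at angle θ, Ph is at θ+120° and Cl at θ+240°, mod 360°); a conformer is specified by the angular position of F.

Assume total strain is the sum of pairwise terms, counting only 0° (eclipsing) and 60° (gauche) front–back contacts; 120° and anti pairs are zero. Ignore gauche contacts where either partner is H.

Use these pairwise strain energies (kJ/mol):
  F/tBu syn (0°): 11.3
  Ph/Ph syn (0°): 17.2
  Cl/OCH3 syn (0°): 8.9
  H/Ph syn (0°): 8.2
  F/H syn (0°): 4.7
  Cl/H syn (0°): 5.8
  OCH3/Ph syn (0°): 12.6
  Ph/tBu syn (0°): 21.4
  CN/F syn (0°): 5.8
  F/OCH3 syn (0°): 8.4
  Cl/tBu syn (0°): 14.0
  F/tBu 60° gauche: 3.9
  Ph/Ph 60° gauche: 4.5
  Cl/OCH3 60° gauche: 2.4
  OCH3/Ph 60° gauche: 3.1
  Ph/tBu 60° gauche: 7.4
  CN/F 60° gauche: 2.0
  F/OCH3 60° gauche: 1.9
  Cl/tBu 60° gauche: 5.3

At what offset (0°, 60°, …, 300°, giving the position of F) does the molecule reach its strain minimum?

F at 0° (eclipsed): OCH3(0°)/F(0°) eclipsed 8.4; H(120°)/Ph(120°) eclipsed 8.2; tBu(240°)/Cl(240°) eclipsed 14.0 → 30.6 kJ/mol.
F at 60° (staggered): OCH3(0°)/F(60°) gauche 1.9; OCH3(0°)/Cl(300°) gauche 2.4; tBu(240°)/Ph(180°) gauche 7.4; tBu(240°)/Cl(300°) gauche 5.3 → 17.0 kJ/mol.
F at 120° (eclipsed): OCH3(0°)/Cl(0°) eclipsed 8.9; H(120°)/F(120°) eclipsed 4.7; tBu(240°)/Ph(240°) eclipsed 21.4 → 35.0 kJ/mol.
F at 180° (staggered): OCH3(0°)/Ph(300°) gauche 3.1; OCH3(0°)/Cl(60°) gauche 2.4; tBu(240°)/F(180°) gauche 3.9; tBu(240°)/Ph(300°) gauche 7.4 → 16.8 kJ/mol.
F at 240° (eclipsed): OCH3(0°)/Ph(0°) eclipsed 12.6; H(120°)/Cl(120°) eclipsed 5.8; tBu(240°)/F(240°) eclipsed 11.3 → 29.7 kJ/mol.
F at 300° (staggered): OCH3(0°)/F(300°) gauche 1.9; OCH3(0°)/Ph(60°) gauche 3.1; tBu(240°)/F(300°) gauche 3.9; tBu(240°)/Cl(180°) gauche 5.3 → 14.2 kJ/mol.
The minimum (14.2 kJ/mol) occurs with F at 300°.

300°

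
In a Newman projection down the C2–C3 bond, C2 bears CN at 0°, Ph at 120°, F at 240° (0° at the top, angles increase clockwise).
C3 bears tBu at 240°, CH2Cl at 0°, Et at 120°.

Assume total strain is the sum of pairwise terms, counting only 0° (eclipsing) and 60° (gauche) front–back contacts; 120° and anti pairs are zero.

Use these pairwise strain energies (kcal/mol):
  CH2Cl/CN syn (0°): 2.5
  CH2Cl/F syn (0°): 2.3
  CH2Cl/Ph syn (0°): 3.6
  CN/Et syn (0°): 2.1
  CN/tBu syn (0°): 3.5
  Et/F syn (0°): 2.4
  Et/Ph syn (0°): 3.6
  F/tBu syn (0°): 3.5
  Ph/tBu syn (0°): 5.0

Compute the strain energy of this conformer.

This conformer (eclipsed): CN–CH2Cl eclipsed, Ph–Et eclipsed, F–tBu eclipsed; 2.5 + 3.6 + 3.5 = 9.6 kcal/mol.

9.6 kcal/mol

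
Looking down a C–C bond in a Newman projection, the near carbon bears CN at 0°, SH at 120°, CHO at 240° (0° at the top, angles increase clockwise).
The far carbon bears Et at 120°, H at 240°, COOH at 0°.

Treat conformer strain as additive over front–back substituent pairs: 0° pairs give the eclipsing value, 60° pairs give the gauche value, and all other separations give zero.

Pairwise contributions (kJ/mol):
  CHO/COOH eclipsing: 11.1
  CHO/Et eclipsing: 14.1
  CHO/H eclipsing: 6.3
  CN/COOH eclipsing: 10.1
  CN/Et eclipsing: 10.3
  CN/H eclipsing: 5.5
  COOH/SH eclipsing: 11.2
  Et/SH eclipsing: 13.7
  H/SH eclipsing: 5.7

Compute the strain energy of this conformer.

30.1 kJ/mol

This conformer (eclipsed): CN–COOH eclipsed, SH–Et eclipsed, CHO–H eclipsed; 10.1 + 13.7 + 6.3 = 30.1 kJ/mol.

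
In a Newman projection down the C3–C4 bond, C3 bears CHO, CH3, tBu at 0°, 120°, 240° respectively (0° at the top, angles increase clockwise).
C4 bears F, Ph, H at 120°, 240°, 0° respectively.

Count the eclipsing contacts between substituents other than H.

2

Non-H eclipsing pairs: CH3(120°)/F(120°); tBu(240°)/Ph(240°) — 2 interactions.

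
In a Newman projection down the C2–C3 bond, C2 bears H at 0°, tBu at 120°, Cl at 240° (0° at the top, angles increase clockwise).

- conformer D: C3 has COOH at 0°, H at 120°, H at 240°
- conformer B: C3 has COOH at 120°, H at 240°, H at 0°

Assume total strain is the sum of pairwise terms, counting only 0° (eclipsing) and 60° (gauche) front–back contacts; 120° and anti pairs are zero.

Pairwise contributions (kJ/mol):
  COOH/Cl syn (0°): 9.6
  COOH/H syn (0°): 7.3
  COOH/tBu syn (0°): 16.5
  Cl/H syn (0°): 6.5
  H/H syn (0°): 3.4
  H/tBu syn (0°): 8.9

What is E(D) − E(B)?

-3.7 kJ/mol

D (eclipsed): H–COOH eclipsed, tBu–H eclipsed, Cl–H eclipsed; 7.3 + 8.9 + 6.5 = 22.7 kJ/mol.
B (eclipsed): H–H eclipsed, tBu–COOH eclipsed, Cl–H eclipsed; 3.4 + 16.5 + 6.5 = 26.4 kJ/mol.
E(D) − E(B) = 22.7 − 26.4 = -3.7 kJ/mol.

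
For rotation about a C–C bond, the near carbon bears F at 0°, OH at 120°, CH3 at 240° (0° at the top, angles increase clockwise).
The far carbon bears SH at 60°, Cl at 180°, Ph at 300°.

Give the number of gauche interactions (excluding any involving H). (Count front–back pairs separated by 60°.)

Non-H gauche pairs: F(0°)/SH(60°); F(0°)/Ph(300°); OH(120°)/SH(60°); OH(120°)/Cl(180°); CH3(240°)/Cl(180°); CH3(240°)/Ph(300°) — 6 interactions.

6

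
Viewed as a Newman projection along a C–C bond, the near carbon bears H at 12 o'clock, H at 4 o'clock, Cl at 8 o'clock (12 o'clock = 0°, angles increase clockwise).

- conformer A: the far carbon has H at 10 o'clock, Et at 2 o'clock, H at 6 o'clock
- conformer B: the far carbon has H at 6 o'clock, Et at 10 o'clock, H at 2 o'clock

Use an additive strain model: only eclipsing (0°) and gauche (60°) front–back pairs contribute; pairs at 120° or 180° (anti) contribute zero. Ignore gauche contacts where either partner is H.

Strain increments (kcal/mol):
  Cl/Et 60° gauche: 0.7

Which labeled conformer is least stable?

B

A (staggered): no non-H gauche contacts → 0.0 kcal/mol.
B (staggered): Cl(240°)/Et(300°) gauche 0.7 → 0.7 kcal/mol.
B has the highest total (0.7 kcal/mol).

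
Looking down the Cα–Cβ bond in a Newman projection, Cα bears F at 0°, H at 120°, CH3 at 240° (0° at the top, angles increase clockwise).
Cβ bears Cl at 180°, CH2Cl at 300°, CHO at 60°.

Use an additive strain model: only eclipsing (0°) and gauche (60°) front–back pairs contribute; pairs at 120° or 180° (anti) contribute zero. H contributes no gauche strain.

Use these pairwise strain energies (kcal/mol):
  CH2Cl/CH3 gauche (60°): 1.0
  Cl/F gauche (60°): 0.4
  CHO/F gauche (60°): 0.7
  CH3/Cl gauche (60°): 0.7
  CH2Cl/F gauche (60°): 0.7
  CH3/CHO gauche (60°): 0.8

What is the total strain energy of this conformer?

3.1 kcal/mol

This conformer (staggered): F–CH2Cl gauche, F–CHO gauche, CH3–Cl gauche, CH3–CH2Cl gauche; 0.7 + 0.7 + 0.7 + 1.0 = 3.1 kcal/mol.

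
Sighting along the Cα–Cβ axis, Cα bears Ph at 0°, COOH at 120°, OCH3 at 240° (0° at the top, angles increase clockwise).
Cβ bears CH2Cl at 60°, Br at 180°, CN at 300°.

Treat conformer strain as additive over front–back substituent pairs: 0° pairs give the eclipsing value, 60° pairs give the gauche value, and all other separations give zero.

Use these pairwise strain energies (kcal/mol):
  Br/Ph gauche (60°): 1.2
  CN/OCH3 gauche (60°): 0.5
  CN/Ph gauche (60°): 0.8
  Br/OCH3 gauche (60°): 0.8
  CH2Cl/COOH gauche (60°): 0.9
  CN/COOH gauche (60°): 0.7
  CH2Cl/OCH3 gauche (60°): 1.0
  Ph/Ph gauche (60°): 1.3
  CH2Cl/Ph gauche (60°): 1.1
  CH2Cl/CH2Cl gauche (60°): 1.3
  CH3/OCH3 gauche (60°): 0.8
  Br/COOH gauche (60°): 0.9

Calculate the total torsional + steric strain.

5.0 kcal/mol

This conformer (staggered): Ph(0°)/CH2Cl(60°) gauche 1.1; Ph(0°)/CN(300°) gauche 0.8; COOH(120°)/CH2Cl(60°) gauche 0.9; COOH(120°)/Br(180°) gauche 0.9; OCH3(240°)/Br(180°) gauche 0.8; OCH3(240°)/CN(300°) gauche 0.5 → 5.0 kcal/mol.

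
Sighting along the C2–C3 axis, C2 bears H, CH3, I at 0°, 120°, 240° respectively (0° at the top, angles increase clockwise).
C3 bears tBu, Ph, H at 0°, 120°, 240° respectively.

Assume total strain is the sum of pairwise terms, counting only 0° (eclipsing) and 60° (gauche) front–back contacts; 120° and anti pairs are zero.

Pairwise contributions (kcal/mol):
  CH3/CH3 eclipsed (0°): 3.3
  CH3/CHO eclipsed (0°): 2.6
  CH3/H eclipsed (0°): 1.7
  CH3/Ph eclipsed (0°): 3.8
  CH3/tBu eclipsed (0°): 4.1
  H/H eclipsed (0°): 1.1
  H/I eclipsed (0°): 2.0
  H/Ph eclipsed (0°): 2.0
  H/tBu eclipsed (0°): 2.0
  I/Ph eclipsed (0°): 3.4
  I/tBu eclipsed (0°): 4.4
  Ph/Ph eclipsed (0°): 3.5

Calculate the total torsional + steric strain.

This conformer (eclipsed): H–tBu eclipsed, CH3–Ph eclipsed, I–H eclipsed; 2.0 + 3.8 + 2.0 = 7.8 kcal/mol.

7.8 kcal/mol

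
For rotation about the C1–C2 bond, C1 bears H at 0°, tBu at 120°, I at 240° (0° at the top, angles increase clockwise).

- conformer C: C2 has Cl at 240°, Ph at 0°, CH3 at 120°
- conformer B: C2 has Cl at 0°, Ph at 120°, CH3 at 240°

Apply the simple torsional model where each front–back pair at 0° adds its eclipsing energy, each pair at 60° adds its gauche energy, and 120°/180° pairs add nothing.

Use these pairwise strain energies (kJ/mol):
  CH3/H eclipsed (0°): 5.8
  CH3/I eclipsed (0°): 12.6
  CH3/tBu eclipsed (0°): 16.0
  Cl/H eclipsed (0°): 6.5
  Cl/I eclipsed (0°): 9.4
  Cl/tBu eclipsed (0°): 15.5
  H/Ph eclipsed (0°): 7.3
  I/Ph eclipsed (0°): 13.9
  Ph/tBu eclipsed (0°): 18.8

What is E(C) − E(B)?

-5.2 kJ/mol

C (eclipsed): H(0°)/Ph(0°) eclipsed 7.3; tBu(120°)/CH3(120°) eclipsed 16.0; I(240°)/Cl(240°) eclipsed 9.4 → 32.7 kJ/mol.
B (eclipsed): H(0°)/Cl(0°) eclipsed 6.5; tBu(120°)/Ph(120°) eclipsed 18.8; I(240°)/CH3(240°) eclipsed 12.6 → 37.9 kJ/mol.
E(C) − E(B) = 32.7 − 37.9 = -5.2 kJ/mol.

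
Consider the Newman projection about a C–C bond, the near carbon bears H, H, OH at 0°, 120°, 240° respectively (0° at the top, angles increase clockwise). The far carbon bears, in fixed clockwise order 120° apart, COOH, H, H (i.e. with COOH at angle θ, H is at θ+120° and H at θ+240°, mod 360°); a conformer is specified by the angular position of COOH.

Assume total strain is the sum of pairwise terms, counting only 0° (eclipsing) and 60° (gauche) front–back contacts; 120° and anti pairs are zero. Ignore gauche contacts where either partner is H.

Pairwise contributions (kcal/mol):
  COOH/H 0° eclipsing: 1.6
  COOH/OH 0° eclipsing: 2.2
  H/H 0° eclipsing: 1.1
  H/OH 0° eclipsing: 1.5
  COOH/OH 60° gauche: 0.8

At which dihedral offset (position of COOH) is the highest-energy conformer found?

COOH at 0° is eclipsed. H at 0° is eclipsed with COOH at 0° (1.6); H at 120° is eclipsed with H at 120° (1.1); OH at 240° is eclipsed with H at 240° (1.5). Total 4.2 kcal/mol.
COOH at 60° (staggered): no non-H gauche contacts → 0.0 kcal/mol.
COOH at 120° is eclipsed. H at 0° is eclipsed with H at 0° (1.1); H at 120° is eclipsed with COOH at 120° (1.6); OH at 240° is eclipsed with H at 240° (1.5). Total 4.2 kcal/mol.
COOH at 180° is staggered. OH at 240° is gauche with COOH at 180° (0.8). Total 0.8 kcal/mol.
COOH at 240° is eclipsed. H at 0° is eclipsed with H at 0° (1.1); H at 120° is eclipsed with H at 120° (1.1); OH at 240° is eclipsed with COOH at 240° (2.2). Total 4.4 kcal/mol.
COOH at 300° is staggered. OH at 240° is gauche with COOH at 300° (0.8). Total 0.8 kcal/mol.
The maximum (4.4 kcal/mol) occurs with COOH at 240°.

240°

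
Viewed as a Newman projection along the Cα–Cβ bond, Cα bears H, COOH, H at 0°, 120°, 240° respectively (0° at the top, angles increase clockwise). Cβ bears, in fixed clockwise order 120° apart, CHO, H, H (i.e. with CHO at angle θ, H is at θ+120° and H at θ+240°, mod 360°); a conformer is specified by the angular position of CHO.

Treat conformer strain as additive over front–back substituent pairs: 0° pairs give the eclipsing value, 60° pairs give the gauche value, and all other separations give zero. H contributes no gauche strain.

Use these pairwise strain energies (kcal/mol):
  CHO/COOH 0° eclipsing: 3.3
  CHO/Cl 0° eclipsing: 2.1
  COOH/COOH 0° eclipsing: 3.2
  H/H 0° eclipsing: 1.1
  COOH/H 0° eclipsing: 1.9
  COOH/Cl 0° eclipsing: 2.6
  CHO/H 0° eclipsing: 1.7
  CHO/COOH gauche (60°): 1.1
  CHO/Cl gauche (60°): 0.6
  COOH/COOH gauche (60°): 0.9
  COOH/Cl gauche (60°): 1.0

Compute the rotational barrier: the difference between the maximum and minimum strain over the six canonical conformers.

CHO at 0° is eclipsed. H at 0° is eclipsed with CHO at 0° (1.7); COOH at 120° is eclipsed with H at 120° (1.9); H at 240° is eclipsed with H at 240° (1.1). Total 4.7 kcal/mol.
CHO at 60° is staggered. COOH at 120° is gauche with CHO at 60° (1.1). Total 1.1 kcal/mol.
CHO at 120° is eclipsed. H at 0° is eclipsed with H at 0° (1.1); COOH at 120° is eclipsed with CHO at 120° (3.3); H at 240° is eclipsed with H at 240° (1.1). Total 5.5 kcal/mol.
CHO at 180° is staggered. COOH at 120° is gauche with CHO at 180° (1.1). Total 1.1 kcal/mol.
CHO at 240° is eclipsed. H at 0° is eclipsed with H at 0° (1.1); COOH at 120° is eclipsed with H at 120° (1.9); H at 240° is eclipsed with CHO at 240° (1.7). Total 4.7 kcal/mol.
CHO at 300° (staggered): no non-H gauche contacts → 0.0 kcal/mol.
Max at 120° (5.5 kcal/mol), min at 300° (0.0 kcal/mol); barrier = 5.5 kcal/mol.

5.5 kcal/mol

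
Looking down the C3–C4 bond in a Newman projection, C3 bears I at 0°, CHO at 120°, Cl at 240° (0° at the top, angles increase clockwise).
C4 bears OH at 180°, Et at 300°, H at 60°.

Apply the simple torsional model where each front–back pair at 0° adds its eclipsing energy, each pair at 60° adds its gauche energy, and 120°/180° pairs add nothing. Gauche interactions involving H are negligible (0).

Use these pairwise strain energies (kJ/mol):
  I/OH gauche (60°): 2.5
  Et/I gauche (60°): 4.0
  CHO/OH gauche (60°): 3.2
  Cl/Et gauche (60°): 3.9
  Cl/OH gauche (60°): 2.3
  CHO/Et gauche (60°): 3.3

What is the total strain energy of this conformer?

13.4 kJ/mol

This conformer is staggered. I at 0° is gauche with Et at 300° (4.0); CHO at 120° is gauche with OH at 180° (3.2); Cl at 240° is gauche with OH at 180° (2.3); Cl at 240° is gauche with Et at 300° (3.9). Total 13.4 kJ/mol.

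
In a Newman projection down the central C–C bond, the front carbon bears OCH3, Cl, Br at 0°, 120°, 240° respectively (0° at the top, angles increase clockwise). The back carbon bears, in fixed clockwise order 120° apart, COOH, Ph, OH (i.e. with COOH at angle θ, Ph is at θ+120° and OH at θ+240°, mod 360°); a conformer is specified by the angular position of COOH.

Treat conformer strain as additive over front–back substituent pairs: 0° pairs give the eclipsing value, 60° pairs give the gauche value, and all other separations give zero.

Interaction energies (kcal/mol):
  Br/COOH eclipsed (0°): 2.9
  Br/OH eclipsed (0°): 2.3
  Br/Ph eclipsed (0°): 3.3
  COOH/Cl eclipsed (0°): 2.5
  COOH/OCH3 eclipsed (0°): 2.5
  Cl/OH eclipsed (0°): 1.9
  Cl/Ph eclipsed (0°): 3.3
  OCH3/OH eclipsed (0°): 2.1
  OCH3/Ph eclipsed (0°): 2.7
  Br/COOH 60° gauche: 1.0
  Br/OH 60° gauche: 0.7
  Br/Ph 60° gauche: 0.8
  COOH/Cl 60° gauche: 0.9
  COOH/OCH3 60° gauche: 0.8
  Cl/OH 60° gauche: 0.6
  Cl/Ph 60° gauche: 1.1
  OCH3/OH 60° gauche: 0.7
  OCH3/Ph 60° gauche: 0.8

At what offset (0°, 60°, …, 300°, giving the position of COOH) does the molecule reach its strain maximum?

0°

COOH at 0° (eclipsed): OCH3(0°)/COOH(0°) eclipsed 2.5; Cl(120°)/Ph(120°) eclipsed 3.3; Br(240°)/OH(240°) eclipsed 2.3 → 8.1 kcal/mol.
COOH at 60° (staggered): OCH3(0°)/COOH(60°) gauche 0.8; OCH3(0°)/OH(300°) gauche 0.7; Cl(120°)/COOH(60°) gauche 0.9; Cl(120°)/Ph(180°) gauche 1.1; Br(240°)/Ph(180°) gauche 0.8; Br(240°)/OH(300°) gauche 0.7 → 5.0 kcal/mol.
COOH at 120° (eclipsed): OCH3(0°)/OH(0°) eclipsed 2.1; Cl(120°)/COOH(120°) eclipsed 2.5; Br(240°)/Ph(240°) eclipsed 3.3 → 7.9 kcal/mol.
COOH at 180° (staggered): OCH3(0°)/Ph(300°) gauche 0.8; OCH3(0°)/OH(60°) gauche 0.7; Cl(120°)/COOH(180°) gauche 0.9; Cl(120°)/OH(60°) gauche 0.6; Br(240°)/COOH(180°) gauche 1.0; Br(240°)/Ph(300°) gauche 0.8 → 4.8 kcal/mol.
COOH at 240° (eclipsed): OCH3(0°)/Ph(0°) eclipsed 2.7; Cl(120°)/OH(120°) eclipsed 1.9; Br(240°)/COOH(240°) eclipsed 2.9 → 7.5 kcal/mol.
COOH at 300° (staggered): OCH3(0°)/COOH(300°) gauche 0.8; OCH3(0°)/Ph(60°) gauche 0.8; Cl(120°)/Ph(60°) gauche 1.1; Cl(120°)/OH(180°) gauche 0.6; Br(240°)/COOH(300°) gauche 1.0; Br(240°)/OH(180°) gauche 0.7 → 5.0 kcal/mol.
The maximum (8.1 kcal/mol) occurs with COOH at 0°.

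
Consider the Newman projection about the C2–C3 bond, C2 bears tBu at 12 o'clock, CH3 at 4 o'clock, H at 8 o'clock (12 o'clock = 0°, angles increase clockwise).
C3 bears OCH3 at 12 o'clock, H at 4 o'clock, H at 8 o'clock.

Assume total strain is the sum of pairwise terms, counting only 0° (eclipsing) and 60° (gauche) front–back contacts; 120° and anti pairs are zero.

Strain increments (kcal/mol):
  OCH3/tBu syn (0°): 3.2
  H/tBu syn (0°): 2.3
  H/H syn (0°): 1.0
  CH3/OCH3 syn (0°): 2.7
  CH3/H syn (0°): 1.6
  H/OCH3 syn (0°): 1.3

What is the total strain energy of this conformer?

5.8 kcal/mol

This conformer is eclipsed. tBu at 0° is eclipsed with OCH3 at 0° (3.2); CH3 at 120° is eclipsed with H at 120° (1.6); H at 240° is eclipsed with H at 240° (1.0). Total 5.8 kcal/mol.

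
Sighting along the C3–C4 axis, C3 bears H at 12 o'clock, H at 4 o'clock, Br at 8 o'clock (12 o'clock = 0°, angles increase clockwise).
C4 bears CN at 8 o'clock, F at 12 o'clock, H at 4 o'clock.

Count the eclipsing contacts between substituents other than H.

Non-H eclipsing pairs: Br(240°)/CN(240°) — 1 interaction.

1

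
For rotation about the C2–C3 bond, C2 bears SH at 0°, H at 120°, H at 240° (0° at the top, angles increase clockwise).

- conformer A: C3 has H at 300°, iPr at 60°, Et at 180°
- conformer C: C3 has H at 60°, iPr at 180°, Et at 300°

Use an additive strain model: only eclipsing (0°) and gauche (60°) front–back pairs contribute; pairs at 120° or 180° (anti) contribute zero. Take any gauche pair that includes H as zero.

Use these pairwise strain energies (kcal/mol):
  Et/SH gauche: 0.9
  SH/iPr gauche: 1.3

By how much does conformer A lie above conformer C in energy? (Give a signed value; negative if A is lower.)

+0.4 kcal/mol

A (staggered): SH(0°)/iPr(60°) gauche 1.3 → 1.3 kcal/mol.
C (staggered): SH(0°)/Et(300°) gauche 0.9 → 0.9 kcal/mol.
E(A) − E(C) = 1.3 − 0.9 = +0.4 kcal/mol.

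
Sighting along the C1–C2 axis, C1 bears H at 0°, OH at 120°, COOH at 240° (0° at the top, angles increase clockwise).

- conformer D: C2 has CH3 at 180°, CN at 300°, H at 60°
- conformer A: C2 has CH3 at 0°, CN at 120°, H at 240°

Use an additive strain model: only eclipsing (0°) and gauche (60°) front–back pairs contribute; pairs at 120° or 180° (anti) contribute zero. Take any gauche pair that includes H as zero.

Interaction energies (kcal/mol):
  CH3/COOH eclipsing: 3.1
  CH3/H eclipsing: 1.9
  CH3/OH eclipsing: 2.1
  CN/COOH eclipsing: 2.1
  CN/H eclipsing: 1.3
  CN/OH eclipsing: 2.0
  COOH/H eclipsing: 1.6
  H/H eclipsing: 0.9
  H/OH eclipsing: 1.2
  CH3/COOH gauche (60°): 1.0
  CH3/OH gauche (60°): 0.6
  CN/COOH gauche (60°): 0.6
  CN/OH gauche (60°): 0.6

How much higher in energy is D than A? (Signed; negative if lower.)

-3.3 kcal/mol

D (staggered): OH–CH3 gauche, COOH–CH3 gauche, COOH–CN gauche; 0.6 + 1.0 + 0.6 = 2.2 kcal/mol.
A (eclipsed): H–CH3 eclipsed, OH–CN eclipsed, COOH–H eclipsed; 1.9 + 2.0 + 1.6 = 5.5 kcal/mol.
E(D) − E(A) = 2.2 − 5.5 = -3.3 kcal/mol.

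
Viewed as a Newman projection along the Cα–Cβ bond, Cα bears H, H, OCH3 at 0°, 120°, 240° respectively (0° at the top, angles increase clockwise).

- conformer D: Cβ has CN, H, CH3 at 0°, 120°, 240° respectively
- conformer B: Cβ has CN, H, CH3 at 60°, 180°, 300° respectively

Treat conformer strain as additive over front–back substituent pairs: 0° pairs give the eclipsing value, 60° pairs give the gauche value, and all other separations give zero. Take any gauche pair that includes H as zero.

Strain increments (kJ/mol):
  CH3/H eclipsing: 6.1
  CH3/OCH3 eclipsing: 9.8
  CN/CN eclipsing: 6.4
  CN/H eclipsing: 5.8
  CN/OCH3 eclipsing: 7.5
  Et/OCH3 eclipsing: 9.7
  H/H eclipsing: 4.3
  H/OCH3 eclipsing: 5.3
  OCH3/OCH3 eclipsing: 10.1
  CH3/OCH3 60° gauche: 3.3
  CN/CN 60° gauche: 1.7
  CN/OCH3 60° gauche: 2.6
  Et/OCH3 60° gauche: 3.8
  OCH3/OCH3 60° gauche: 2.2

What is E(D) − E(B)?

+16.6 kJ/mol

D (eclipsed): H(0°)/CN(0°) eclipsed 5.8; H(120°)/H(120°) eclipsed 4.3; OCH3(240°)/CH3(240°) eclipsed 9.8 → 19.9 kJ/mol.
B (staggered): OCH3(240°)/CH3(300°) gauche 3.3 → 3.3 kJ/mol.
E(D) − E(B) = 19.9 − 3.3 = +16.6 kJ/mol.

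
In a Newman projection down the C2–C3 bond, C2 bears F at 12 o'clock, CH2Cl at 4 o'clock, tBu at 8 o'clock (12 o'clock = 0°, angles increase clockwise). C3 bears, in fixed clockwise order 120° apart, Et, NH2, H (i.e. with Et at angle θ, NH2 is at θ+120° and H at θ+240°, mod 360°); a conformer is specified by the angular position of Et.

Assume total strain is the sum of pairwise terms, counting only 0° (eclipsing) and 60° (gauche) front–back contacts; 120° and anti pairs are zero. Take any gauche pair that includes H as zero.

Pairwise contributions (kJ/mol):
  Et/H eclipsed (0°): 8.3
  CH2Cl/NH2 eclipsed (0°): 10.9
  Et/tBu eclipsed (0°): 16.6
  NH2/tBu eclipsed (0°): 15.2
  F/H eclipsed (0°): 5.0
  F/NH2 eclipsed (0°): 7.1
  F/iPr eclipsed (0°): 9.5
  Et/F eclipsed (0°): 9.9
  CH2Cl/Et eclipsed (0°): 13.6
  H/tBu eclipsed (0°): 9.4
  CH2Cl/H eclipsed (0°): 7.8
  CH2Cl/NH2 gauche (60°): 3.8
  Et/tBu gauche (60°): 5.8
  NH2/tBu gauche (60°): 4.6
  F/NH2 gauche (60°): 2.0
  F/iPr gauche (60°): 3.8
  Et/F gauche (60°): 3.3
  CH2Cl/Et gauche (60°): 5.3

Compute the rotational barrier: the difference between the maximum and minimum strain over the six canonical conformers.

Et at 0° is eclipsed. F at 0° is eclipsed with Et at 0° (9.9); CH2Cl at 120° is eclipsed with NH2 at 120° (10.9); tBu at 240° is eclipsed with H at 240° (9.4). Total 30.2 kJ/mol.
Et at 60° is staggered. F at 0° is gauche with Et at 60° (3.3); CH2Cl at 120° is gauche with Et at 60° (5.3); CH2Cl at 120° is gauche with NH2 at 180° (3.8); tBu at 240° is gauche with NH2 at 180° (4.6). Total 17.0 kJ/mol.
Et at 120° is eclipsed. F at 0° is eclipsed with H at 0° (5.0); CH2Cl at 120° is eclipsed with Et at 120° (13.6); tBu at 240° is eclipsed with NH2 at 240° (15.2). Total 33.8 kJ/mol.
Et at 180° is staggered. F at 0° is gauche with NH2 at 300° (2.0); CH2Cl at 120° is gauche with Et at 180° (5.3); tBu at 240° is gauche with Et at 180° (5.8); tBu at 240° is gauche with NH2 at 300° (4.6). Total 17.7 kJ/mol.
Et at 240° is eclipsed. F at 0° is eclipsed with NH2 at 0° (7.1); CH2Cl at 120° is eclipsed with H at 120° (7.8); tBu at 240° is eclipsed with Et at 240° (16.6). Total 31.5 kJ/mol.
Et at 300° is staggered. F at 0° is gauche with Et at 300° (3.3); F at 0° is gauche with NH2 at 60° (2.0); CH2Cl at 120° is gauche with NH2 at 60° (3.8); tBu at 240° is gauche with Et at 300° (5.8). Total 14.9 kJ/mol.
Max at 120° (33.8 kJ/mol), min at 300° (14.9 kJ/mol); barrier = 18.9 kJ/mol.

18.9 kJ/mol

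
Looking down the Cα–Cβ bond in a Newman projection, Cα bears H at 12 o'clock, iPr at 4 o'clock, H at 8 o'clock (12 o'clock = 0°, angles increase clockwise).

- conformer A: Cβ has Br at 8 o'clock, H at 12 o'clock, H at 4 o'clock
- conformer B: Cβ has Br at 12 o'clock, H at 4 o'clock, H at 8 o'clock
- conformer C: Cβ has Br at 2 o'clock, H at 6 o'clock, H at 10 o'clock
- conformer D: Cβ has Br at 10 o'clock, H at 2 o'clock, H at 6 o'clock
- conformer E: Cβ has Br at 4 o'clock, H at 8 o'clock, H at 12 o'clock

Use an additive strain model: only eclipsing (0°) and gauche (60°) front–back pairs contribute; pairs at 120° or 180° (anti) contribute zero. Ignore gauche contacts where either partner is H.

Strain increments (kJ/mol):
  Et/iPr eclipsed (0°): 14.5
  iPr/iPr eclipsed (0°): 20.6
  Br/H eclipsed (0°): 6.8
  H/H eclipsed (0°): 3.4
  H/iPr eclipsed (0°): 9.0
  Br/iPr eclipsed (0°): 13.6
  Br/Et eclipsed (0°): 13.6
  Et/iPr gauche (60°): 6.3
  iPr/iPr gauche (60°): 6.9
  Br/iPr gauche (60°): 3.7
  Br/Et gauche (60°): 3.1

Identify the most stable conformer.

A (eclipsed): H(0°)/H(0°) eclipsed 3.4; iPr(120°)/H(120°) eclipsed 9.0; H(240°)/Br(240°) eclipsed 6.8 → 19.2 kJ/mol.
B (eclipsed): H(0°)/Br(0°) eclipsed 6.8; iPr(120°)/H(120°) eclipsed 9.0; H(240°)/H(240°) eclipsed 3.4 → 19.2 kJ/mol.
C (staggered): iPr(120°)/Br(60°) gauche 3.7 → 3.7 kJ/mol.
D (staggered): no non-H gauche contacts → 0.0 kJ/mol.
E (eclipsed): H(0°)/H(0°) eclipsed 3.4; iPr(120°)/Br(120°) eclipsed 13.6; H(240°)/H(240°) eclipsed 3.4 → 20.4 kJ/mol.
D has the lowest total (0.0 kJ/mol).

D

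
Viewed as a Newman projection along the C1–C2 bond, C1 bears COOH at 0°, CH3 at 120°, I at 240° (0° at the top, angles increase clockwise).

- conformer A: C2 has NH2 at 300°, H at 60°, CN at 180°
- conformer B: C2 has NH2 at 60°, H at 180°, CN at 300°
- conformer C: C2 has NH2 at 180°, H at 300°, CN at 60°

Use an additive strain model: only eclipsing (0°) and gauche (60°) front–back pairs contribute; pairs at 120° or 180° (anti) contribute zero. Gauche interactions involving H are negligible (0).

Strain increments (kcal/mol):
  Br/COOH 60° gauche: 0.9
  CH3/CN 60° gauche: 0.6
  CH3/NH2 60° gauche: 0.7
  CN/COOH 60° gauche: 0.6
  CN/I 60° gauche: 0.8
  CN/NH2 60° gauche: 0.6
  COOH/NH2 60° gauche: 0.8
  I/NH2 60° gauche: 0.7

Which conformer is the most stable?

C

A is staggered. COOH at 0° is gauche with NH2 at 300° (0.8); CH3 at 120° is gauche with CN at 180° (0.6); I at 240° is gauche with NH2 at 300° (0.7); I at 240° is gauche with CN at 180° (0.8). Total 2.9 kcal/mol.
B is staggered. COOH at 0° is gauche with NH2 at 60° (0.8); COOH at 0° is gauche with CN at 300° (0.6); CH3 at 120° is gauche with NH2 at 60° (0.7); I at 240° is gauche with CN at 300° (0.8). Total 2.9 kcal/mol.
C is staggered. COOH at 0° is gauche with CN at 60° (0.6); CH3 at 120° is gauche with NH2 at 180° (0.7); CH3 at 120° is gauche with CN at 60° (0.6); I at 240° is gauche with NH2 at 180° (0.7). Total 2.6 kcal/mol.
C has the lowest total (2.6 kcal/mol).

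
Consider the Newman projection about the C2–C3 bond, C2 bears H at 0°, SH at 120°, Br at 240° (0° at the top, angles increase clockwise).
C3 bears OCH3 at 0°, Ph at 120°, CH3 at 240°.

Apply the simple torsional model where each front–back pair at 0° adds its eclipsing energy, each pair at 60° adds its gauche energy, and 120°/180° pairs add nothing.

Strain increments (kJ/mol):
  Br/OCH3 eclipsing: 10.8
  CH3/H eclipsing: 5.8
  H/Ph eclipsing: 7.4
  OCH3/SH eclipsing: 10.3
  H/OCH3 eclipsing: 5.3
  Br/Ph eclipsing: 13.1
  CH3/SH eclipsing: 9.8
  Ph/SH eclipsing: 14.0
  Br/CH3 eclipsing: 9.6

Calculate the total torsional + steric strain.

28.9 kJ/mol

This conformer (eclipsed): H(0°)/OCH3(0°) eclipsed 5.3; SH(120°)/Ph(120°) eclipsed 14.0; Br(240°)/CH3(240°) eclipsed 9.6 → 28.9 kJ/mol.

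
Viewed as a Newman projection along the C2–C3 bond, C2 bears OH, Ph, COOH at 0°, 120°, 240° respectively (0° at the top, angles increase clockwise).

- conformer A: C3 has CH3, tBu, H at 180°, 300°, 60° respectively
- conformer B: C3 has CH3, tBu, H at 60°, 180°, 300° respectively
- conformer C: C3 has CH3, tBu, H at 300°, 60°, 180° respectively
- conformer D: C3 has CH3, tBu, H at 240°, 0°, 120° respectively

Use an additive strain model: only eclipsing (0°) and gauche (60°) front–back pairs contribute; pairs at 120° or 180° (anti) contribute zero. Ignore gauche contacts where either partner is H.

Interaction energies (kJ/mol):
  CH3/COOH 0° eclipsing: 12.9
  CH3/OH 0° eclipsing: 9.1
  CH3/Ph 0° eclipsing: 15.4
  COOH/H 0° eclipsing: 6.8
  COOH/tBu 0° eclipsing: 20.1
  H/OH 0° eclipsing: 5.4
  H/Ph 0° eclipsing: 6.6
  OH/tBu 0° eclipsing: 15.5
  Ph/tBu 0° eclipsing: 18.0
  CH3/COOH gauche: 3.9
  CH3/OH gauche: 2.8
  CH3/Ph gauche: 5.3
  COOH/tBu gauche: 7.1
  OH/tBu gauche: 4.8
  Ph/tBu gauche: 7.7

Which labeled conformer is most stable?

A (staggered): OH–tBu gauche, Ph–CH3 gauche, COOH–CH3 gauche, COOH–tBu gauche; 4.8 + 5.3 + 3.9 + 7.1 = 21.1 kJ/mol.
B (staggered): OH–CH3 gauche, Ph–CH3 gauche, Ph–tBu gauche, COOH–tBu gauche; 2.8 + 5.3 + 7.7 + 7.1 = 22.9 kJ/mol.
C (staggered): OH–CH3 gauche, OH–tBu gauche, Ph–tBu gauche, COOH–CH3 gauche; 2.8 + 4.8 + 7.7 + 3.9 = 19.2 kJ/mol.
D (eclipsed): OH–tBu eclipsed, Ph–H eclipsed, COOH–CH3 eclipsed; 15.5 + 6.6 + 12.9 = 35.0 kJ/mol.
C has the lowest total (19.2 kJ/mol).

C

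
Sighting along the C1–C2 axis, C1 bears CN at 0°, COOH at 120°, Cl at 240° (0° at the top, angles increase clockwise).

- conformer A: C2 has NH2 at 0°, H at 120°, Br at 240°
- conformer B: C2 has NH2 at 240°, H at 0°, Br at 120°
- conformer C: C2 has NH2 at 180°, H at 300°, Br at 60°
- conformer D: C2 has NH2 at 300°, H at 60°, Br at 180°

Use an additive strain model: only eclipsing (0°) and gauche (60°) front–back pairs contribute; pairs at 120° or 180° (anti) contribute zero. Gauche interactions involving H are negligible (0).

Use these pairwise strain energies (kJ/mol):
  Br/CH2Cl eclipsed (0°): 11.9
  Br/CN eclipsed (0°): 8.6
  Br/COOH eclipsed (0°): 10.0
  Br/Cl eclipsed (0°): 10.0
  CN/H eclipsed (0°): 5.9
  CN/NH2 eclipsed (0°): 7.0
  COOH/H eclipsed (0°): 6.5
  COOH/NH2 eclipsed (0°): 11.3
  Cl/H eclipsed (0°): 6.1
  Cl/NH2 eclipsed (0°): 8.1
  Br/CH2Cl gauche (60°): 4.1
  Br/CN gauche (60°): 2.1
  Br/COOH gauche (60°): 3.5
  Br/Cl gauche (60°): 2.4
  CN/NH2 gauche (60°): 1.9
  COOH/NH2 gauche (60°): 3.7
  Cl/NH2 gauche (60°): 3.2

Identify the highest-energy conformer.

A (eclipsed): CN(0°)/NH2(0°) eclipsed 7.0; COOH(120°)/H(120°) eclipsed 6.5; Cl(240°)/Br(240°) eclipsed 10.0 → 23.5 kJ/mol.
B (eclipsed): CN(0°)/H(0°) eclipsed 5.9; COOH(120°)/Br(120°) eclipsed 10.0; Cl(240°)/NH2(240°) eclipsed 8.1 → 24.0 kJ/mol.
C (staggered): CN(0°)/Br(60°) gauche 2.1; COOH(120°)/NH2(180°) gauche 3.7; COOH(120°)/Br(60°) gauche 3.5; Cl(240°)/NH2(180°) gauche 3.2 → 12.5 kJ/mol.
D (staggered): CN(0°)/NH2(300°) gauche 1.9; COOH(120°)/Br(180°) gauche 3.5; Cl(240°)/NH2(300°) gauche 3.2; Cl(240°)/Br(180°) gauche 2.4 → 11.0 kJ/mol.
B has the highest total (24.0 kJ/mol).

B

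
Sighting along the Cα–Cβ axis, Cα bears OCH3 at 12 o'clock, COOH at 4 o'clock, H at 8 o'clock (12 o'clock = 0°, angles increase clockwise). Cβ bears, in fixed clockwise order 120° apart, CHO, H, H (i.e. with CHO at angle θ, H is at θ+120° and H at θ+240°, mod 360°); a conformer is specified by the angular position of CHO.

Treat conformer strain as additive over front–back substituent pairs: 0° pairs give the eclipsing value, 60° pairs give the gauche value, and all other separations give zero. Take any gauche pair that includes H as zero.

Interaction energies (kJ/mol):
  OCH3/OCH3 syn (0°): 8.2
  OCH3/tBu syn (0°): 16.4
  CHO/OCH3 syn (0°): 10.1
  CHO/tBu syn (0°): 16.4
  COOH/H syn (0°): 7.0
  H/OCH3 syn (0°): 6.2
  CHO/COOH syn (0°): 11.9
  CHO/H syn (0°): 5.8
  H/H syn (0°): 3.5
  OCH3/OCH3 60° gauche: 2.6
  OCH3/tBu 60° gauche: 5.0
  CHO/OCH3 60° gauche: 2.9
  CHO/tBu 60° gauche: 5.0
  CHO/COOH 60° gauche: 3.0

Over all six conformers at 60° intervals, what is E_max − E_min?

CHO at 0° (eclipsed): OCH3(0°)/CHO(0°) eclipsed 10.1; COOH(120°)/H(120°) eclipsed 7.0; H(240°)/H(240°) eclipsed 3.5 → 20.6 kJ/mol.
CHO at 60° (staggered): OCH3(0°)/CHO(60°) gauche 2.9; COOH(120°)/CHO(60°) gauche 3.0 → 5.9 kJ/mol.
CHO at 120° (eclipsed): OCH3(0°)/H(0°) eclipsed 6.2; COOH(120°)/CHO(120°) eclipsed 11.9; H(240°)/H(240°) eclipsed 3.5 → 21.6 kJ/mol.
CHO at 180° (staggered): COOH(120°)/CHO(180°) gauche 3.0 → 3.0 kJ/mol.
CHO at 240° (eclipsed): OCH3(0°)/H(0°) eclipsed 6.2; COOH(120°)/H(120°) eclipsed 7.0; H(240°)/CHO(240°) eclipsed 5.8 → 19.0 kJ/mol.
CHO at 300° (staggered): OCH3(0°)/CHO(300°) gauche 2.9 → 2.9 kJ/mol.
Max at 120° (21.6 kJ/mol), min at 300° (2.9 kJ/mol); barrier = 18.7 kJ/mol.

18.7 kJ/mol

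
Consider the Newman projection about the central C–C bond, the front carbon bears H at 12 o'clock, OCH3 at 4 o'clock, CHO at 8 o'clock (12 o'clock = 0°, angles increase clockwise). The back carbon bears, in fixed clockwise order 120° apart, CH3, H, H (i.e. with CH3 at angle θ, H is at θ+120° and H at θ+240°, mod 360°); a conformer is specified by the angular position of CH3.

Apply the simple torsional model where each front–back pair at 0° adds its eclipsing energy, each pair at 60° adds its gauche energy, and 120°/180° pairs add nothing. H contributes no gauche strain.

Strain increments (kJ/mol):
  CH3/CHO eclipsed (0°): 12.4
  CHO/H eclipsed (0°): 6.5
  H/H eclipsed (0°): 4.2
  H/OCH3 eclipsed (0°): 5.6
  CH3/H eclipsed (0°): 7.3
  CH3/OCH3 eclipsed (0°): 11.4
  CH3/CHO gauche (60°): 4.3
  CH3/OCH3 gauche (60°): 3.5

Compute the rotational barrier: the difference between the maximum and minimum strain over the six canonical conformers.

18.7 kJ/mol

CH3 at 0° is eclipsed. H at 0° is eclipsed with CH3 at 0° (7.3); OCH3 at 120° is eclipsed with H at 120° (5.6); CHO at 240° is eclipsed with H at 240° (6.5). Total 19.4 kJ/mol.
CH3 at 60° is staggered. OCH3 at 120° is gauche with CH3 at 60° (3.5). Total 3.5 kJ/mol.
CH3 at 120° is eclipsed. H at 0° is eclipsed with H at 0° (4.2); OCH3 at 120° is eclipsed with CH3 at 120° (11.4); CHO at 240° is eclipsed with H at 240° (6.5). Total 22.1 kJ/mol.
CH3 at 180° is staggered. OCH3 at 120° is gauche with CH3 at 180° (3.5); CHO at 240° is gauche with CH3 at 180° (4.3). Total 7.8 kJ/mol.
CH3 at 240° is eclipsed. H at 0° is eclipsed with H at 0° (4.2); OCH3 at 120° is eclipsed with H at 120° (5.6); CHO at 240° is eclipsed with CH3 at 240° (12.4). Total 22.2 kJ/mol.
CH3 at 300° is staggered. CHO at 240° is gauche with CH3 at 300° (4.3). Total 4.3 kJ/mol.
Max at 240° (22.2 kJ/mol), min at 60° (3.5 kJ/mol); barrier = 18.7 kJ/mol.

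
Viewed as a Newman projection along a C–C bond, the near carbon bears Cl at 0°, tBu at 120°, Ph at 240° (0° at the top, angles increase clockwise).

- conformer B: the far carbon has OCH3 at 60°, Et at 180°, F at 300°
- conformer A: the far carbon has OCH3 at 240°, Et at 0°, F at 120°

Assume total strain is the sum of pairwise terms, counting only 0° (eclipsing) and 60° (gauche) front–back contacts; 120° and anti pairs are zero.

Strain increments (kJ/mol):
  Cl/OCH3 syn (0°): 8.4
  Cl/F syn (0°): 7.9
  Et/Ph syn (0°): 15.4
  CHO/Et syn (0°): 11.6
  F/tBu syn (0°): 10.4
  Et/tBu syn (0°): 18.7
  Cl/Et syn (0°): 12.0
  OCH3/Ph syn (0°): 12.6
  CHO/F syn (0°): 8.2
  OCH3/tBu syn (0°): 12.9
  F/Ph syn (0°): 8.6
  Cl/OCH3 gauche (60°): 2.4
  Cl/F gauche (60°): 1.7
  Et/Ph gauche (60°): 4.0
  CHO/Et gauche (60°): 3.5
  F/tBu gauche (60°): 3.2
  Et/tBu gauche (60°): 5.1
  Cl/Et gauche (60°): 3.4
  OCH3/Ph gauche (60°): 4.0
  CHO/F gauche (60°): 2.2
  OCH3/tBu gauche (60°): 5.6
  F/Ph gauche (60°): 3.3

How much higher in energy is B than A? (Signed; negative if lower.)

B (staggered): Cl–OCH3 gauche, Cl–F gauche, tBu–OCH3 gauche, tBu–Et gauche, Ph–Et gauche, Ph–F gauche; 2.4 + 1.7 + 5.6 + 5.1 + 4.0 + 3.3 = 22.1 kJ/mol.
A (eclipsed): Cl–Et eclipsed, tBu–F eclipsed, Ph–OCH3 eclipsed; 12.0 + 10.4 + 12.6 = 35.0 kJ/mol.
E(B) − E(A) = 22.1 − 35.0 = -12.9 kJ/mol.

-12.9 kJ/mol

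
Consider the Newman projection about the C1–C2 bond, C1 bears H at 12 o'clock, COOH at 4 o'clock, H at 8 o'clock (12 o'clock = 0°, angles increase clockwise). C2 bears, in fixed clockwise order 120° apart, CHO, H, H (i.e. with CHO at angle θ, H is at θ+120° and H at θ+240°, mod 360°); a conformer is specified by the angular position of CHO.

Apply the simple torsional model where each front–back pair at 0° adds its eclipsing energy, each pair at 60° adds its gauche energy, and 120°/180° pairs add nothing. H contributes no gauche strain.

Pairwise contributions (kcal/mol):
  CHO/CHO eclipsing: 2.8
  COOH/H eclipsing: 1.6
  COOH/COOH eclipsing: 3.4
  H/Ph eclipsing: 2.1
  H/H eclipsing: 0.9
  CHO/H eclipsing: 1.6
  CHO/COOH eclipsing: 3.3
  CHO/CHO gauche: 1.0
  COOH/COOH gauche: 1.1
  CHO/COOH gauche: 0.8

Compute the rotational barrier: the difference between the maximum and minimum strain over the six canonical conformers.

5.1 kcal/mol

CHO at 0° (eclipsed): H–CHO eclipsed, COOH–H eclipsed, H–H eclipsed; 1.6 + 1.6 + 0.9 = 4.1 kcal/mol.
CHO at 60° (staggered): COOH–CHO gauche; 0.8 = 0.8 kcal/mol.
CHO at 120° (eclipsed): H–H eclipsed, COOH–CHO eclipsed, H–H eclipsed; 0.9 + 3.3 + 0.9 = 5.1 kcal/mol.
CHO at 180° (staggered): COOH–CHO gauche; 0.8 = 0.8 kcal/mol.
CHO at 240° (eclipsed): H–H eclipsed, COOH–H eclipsed, H–CHO eclipsed; 0.9 + 1.6 + 1.6 = 4.1 kcal/mol.
CHO at 300° (staggered): no non-H gauche contacts → 0.0 kcal/mol.
Max at 120° (5.1 kcal/mol), min at 300° (0.0 kcal/mol); barrier = 5.1 kcal/mol.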